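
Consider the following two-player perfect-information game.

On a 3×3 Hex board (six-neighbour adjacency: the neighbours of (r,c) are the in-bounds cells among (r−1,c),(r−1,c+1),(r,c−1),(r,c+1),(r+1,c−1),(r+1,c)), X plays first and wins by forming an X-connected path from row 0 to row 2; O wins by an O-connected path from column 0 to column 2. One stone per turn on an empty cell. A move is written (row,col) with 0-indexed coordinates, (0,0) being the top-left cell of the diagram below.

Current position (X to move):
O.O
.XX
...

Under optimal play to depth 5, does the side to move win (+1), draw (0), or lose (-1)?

value(O.O/.XX/..., X) = +1

ply 1, X at O.O/.XX/... | (0,1)=+1→OXO/.XX/...*; (1,0)=-1→O.O/XXX/...; (2,0)=-1→O.O/.XX/X..; (2,1)=-1→O.O/.XX/.X.; (2,2)=-1→O.O/.XX/..X
ply 2, O at OXO/.XX/... | (1,0)=-1→OXO/OXX/...*; (2,0)=-1→OXO/.XX/O..; (2,1)=-1→OXO/.XX/.O.; (2,2)=-1→OXO/.XX/..O
ply 3, X at OXO/OXX/... | (2,0)=+1→OXO/OXX/X..*; (2,1)=+1→OXO/OXX/.X.; (2,2)=+1→OXO/OXX/..X
ply 4: OXO/OXX/X.. is terminal -1 (O); from O.O/.XX/... depth 5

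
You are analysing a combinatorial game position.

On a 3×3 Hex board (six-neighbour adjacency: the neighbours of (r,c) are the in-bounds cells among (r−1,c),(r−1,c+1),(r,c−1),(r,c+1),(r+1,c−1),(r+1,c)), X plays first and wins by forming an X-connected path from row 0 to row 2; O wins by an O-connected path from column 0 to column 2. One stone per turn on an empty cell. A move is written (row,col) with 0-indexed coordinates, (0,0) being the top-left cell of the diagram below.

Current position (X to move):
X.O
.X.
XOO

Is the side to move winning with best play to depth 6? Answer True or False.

p1 X@[X.O/.X./XOO]: (0,1)[XXO/.X./XOO]+1* (1,0)[X.O/XX./XOO]+1 (1,2)[X.O/.XX/XOO]+1
p2 O@[XXO/.X./XOO] terminal -1; root [X.O/.X./XOO] d6

X winning at [X.O/.X./XOO]: True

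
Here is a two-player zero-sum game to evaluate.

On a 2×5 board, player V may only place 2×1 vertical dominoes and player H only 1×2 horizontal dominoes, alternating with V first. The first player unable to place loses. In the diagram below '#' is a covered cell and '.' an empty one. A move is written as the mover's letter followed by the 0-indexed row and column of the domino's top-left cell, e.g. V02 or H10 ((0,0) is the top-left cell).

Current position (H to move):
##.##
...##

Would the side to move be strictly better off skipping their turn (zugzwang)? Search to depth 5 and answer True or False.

zugzwang(##.##/...##, H) = False

[##.##/...##] H move#1: H10:-1/##.##/##.##, H11:+1/##.##/.####*
[##.##/.####] end (terminal -1, V#2); searched ##.##/...## to 5
pass branch (V moves first from the same position):
  | [##.##/...##] V move#1: V02:-1/#####/..###*
  | [#####/..###] H move#2: H10:+1/#####/#####*
  | [#####/#####] end (terminal -1, V#3); searched ##.##/...## to 5
H moving scores +1; H passing scores +1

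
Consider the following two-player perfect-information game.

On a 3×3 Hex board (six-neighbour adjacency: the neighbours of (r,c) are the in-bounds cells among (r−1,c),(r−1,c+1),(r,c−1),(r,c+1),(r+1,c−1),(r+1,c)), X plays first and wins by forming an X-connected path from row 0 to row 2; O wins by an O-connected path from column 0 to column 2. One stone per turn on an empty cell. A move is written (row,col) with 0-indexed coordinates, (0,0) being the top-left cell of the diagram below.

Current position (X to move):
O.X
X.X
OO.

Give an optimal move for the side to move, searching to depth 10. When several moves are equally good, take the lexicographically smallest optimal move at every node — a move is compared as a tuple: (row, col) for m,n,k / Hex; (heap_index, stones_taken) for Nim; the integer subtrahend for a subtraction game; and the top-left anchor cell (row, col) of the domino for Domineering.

X's best at [O.X/X.X/OO.]: (2,2)

ply 1, X at O.X/X.X/OO. | (0,1)=-1→OXX/X.X/OO.; (1,1)=-1→O.X/XXX/OO.; (2,2)=+1→O.X/X.X/OOX*
ply 2: O.X/X.X/OOX is terminal -1 (O); from O.X/X.X/OO. depth 10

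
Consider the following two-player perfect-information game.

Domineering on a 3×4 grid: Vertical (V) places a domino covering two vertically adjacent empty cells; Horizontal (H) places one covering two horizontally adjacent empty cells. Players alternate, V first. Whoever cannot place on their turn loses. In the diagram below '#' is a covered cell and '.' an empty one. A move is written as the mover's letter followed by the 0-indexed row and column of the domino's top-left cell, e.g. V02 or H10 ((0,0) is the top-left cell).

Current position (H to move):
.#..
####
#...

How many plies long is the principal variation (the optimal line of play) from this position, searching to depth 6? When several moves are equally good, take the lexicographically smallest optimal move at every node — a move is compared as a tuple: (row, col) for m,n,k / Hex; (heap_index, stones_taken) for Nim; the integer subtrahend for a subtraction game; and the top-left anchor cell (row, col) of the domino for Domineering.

[.#../####/#...] H move#1: H02:+1/.###/####/#...*, H21:+1/.#../####/###., H22:+1/.#../####/#.##
[.###/####/#...] end (terminal -1, V#2); searched .#../####/#... to 6

PV length from [.#../####/#...]: 1 ply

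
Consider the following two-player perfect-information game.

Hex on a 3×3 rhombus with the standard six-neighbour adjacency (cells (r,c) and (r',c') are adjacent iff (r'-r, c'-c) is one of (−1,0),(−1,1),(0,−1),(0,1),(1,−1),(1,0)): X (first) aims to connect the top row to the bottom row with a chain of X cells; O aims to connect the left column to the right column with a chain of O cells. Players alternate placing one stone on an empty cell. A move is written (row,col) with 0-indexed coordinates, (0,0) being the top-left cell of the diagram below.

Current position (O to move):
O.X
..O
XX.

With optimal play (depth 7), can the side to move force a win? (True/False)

O winning at [O.X/..O/XX.]: True

ply 1, O at O.X/..O/XX. | (0,1)=-1→OOX/..O/XX.; (1,0)=-1→O.X/O.O/XX.; (1,1)=+1→O.X/.OO/XX.*; (2,2)=-1→O.X/..O/XXO
ply 2, X at O.X/.OO/XX. | (0,1)=-1→OXX/.OO/XX.*; (1,0)=-1→O.X/XOO/XX.; (2,2)=-1→O.X/.OO/XXX
ply 3, O at OXX/.OO/XX. | (1,0)=+1→OXX/OOO/XX.*; (2,2)=-1→OXX/.OO/XXO
ply 4: OXX/OOO/XX. is terminal -1 (X); from O.X/..O/XX. depth 7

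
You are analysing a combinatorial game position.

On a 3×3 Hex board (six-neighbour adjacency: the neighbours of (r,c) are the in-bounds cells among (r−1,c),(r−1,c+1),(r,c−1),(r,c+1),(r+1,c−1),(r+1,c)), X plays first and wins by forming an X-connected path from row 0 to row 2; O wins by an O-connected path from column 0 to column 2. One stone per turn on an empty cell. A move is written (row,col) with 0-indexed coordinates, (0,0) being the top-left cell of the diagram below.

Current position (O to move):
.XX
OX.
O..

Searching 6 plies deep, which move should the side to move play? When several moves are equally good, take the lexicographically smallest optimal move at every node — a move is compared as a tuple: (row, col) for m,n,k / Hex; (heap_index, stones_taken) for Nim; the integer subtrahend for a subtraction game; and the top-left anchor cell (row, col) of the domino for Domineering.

ply 1, O at .XX/OX./O.. | (0,0)=-1→OXX/OX./O..; (1,2)=-1→.XX/OXO/O..; (2,1)=+1→.XX/OX./OO.*; (2,2)=-1→.XX/OX./O.O
ply 2, X at .XX/OX./OO. | (0,0)=-1→XXX/OX./OO.*; (1,2)=-1→.XX/OXX/OO.; (2,2)=-1→.XX/OX./OOX
ply 3, O at XXX/OX./OO. | (1,2)=+1→XXX/OXO/OO.*; (2,2)=+1→XXX/OX./OOO
ply 4: XXX/OXO/OO. is terminal -1 (X); from .XX/OX./O.. depth 6

O's best at [.XX/OX./O..]: (2,1)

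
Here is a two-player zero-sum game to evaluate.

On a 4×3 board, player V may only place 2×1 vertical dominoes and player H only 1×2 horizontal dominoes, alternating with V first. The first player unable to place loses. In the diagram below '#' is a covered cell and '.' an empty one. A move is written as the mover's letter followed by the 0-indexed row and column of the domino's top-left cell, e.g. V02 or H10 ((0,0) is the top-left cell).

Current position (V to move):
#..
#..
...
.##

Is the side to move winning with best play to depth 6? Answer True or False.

[#../#../.../.##] V move#1: V01:+1/##./##./.../.##*, V02:+1/#.#/#.#/.../.##, V11:+1/#../##./.#./.##, V12:+1/#../#.#/..#/.##, V20:-1/#../#../#../###
[##./##./.../.##] H move#2: H20:-1/##./##./##./.##*, H21:-1/##./##./.##/.##
[##./##./##./.##] V move#3: V02:+1/###/###/##./.##*, V12:+1/##./###/###/.##
[###/###/##./.##] end (terminal -1, H#4); searched #../#../.../.## to 6

V winning at [#../#../.../.##]: True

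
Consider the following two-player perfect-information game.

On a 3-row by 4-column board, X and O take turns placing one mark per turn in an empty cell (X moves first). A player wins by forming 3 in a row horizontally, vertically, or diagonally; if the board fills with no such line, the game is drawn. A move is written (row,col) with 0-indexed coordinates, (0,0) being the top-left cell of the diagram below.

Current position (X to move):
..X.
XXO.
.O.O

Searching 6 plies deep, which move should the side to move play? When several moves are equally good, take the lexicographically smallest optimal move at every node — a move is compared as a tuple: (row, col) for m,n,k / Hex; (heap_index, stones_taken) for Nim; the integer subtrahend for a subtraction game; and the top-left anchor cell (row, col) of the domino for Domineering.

X's best at [..X./XXO./.O.O]: (2,0)

ply 1, X at ..X./XXO./.O.O | (0,0)=-1→X.X./XXO./.O.O; (0,1)=-1→.XX./XXO./.O.O; (0,3)=-1→..XX/XXO./.O.O; (1,3)=-1→..X./XXOX/.O.O; (2,0)=+1→..X./XXO./XO.O*; (2,2)=-1→..X./XXO./.OXO
ply 2: ..X./XXO./XO.O is terminal -1 (O); from ..X./XXO./.O.O depth 6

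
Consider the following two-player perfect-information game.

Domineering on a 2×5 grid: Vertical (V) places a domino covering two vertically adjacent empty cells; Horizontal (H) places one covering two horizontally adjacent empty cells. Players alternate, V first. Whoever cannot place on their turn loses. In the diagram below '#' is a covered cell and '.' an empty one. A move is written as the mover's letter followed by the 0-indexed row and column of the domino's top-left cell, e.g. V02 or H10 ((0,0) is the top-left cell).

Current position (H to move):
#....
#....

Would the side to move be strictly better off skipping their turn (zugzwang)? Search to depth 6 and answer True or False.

zugzwang(#..../#...., H) = False

[#..../#....] H move#1: H01:-1/###../#...., H02:+1/#.##./#....*, H03:-1/#..##/#...., H11:-1/#..../###.., H12:+1/#..../#.##., H13:-1/#..../#..##
[#.##./#....] V move#2: V01:-1/####./##...*, V04:-1/#.###/#...#
[####./##...] H move#3: H12:-1/####./####., H13:+1/####./##.##*
[####./##.##] end (terminal -1, V#4); searched #..../#.... to 6
pass branch (V moves first from the same position):
  | [#..../#....] V move#1: V01:-1/##.../##...*, V02:-1/#.#../#.#.., V03:-1/#..#./#..#., V04:-1/#...#/#...#
  | [##.../##...] H move#2: H02:+1/####./##...*, H03:+1/##.##/##..., H12:+1/##.../####., H13:+1/##.../##.##
  | [####./##...] V move#3: V04:-1/#####/##..#*
  | [#####/##..#] H move#4: H12:+1/#####/#####*
  | [#####/#####] end (terminal -1, V#5); searched #..../#.... to 6
H moving scores +1; H passing scores +1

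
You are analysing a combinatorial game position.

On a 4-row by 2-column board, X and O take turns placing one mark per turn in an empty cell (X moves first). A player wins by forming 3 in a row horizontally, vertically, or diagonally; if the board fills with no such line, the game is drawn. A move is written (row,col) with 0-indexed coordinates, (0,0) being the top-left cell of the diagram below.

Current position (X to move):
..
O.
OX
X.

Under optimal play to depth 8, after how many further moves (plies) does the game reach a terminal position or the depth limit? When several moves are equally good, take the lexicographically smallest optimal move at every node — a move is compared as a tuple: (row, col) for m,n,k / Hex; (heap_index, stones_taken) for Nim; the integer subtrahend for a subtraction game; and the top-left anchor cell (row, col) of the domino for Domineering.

PV length from [../O./OX/X.]: 4 plies

ply 1, X at ../O./OX/X. | (0,0)=+0→X./O./OX/X.*; (0,1)=-1→.X/O./OX/X.; (1,1)=-1→../OX/OX/X.; (3,1)=-1→../O./OX/XX
ply 2, O at X./O./OX/X. | (0,1)=+0→XO/O./OX/X.*; (1,1)=+0→X./OO/OX/X.; (3,1)=+0→X./O./OX/XO
ply 3, X at XO/O./OX/X. | (1,1)=+0→XO/OX/OX/X.*; (3,1)=+0→XO/O./OX/XX
ply 4, O at XO/OX/OX/X. | (3,1)=+0→XO/OX/OX/XO*
ply 5: XO/OX/OX/XO is terminal +0 (X); from ../O./OX/X. depth 8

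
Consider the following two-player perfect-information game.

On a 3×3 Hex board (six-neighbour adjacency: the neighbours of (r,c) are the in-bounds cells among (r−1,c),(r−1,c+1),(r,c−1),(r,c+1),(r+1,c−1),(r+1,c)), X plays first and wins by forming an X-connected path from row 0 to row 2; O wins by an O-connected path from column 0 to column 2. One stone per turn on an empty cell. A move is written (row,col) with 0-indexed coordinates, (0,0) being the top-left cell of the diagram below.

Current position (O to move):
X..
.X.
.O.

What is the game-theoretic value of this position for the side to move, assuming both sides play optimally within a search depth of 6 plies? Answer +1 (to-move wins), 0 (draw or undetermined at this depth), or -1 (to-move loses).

value(X../.X./.O., O) = +1

ply 1, O at X../.X./.O. | (0,1)=-1→XO./.X./.O.; (0,2)=-1→X.O/.X./.O.; (1,0)=-1→X../OX./.O.; (1,2)=-1→X../.XO/.O.; (2,0)=+1→X../.X./OO.*; (2,2)=-1→X../.X./.OO
ply 2, X at X../.X./OO. | (0,1)=-1→XX./.X./OO.*; (0,2)=-1→X.X/.X./OO.; (1,0)=-1→X../XX./OO.; (1,2)=-1→X../.XX/OO.; (2,2)=-1→X../.X./OOX
ply 3, O at XX./.X./OO. | (0,2)=+1→XXO/.X./OO.*; (1,0)=+1→XX./OX./OO.; (1,2)=+1→XX./.XO/OO.; (2,2)=+1→XX./.X./OOO
ply 4, X at XXO/.X./OO. | (1,0)=-1→XXO/XX./OO.*; (1,2)=-1→XXO/.XX/OO.; (2,2)=-1→XXO/.X./OOX
ply 5, O at XXO/XX./OO. | (1,2)=+1→XXO/XXO/OO.*; (2,2)=+1→XXO/XX./OOO
ply 6: XXO/XXO/OO. is terminal -1 (X); from X../.X./.O. depth 6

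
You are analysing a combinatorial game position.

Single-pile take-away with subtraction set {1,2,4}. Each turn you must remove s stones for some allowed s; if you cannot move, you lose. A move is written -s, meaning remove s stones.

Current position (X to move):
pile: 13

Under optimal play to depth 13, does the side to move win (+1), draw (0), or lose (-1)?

[13] X move#1: -1:+1/12*, -2:-1/11, -4:+1/9
[12] O move#2: -1:-1/11*, -2:-1/10, -4:-1/8
[11] X move#3: -1:-1/10, -2:+1/9*, -4:-1/7
[9] O move#4: -1:-1/8*, -2:-1/7, -4:-1/5
[8] X move#5: -1:-1/7, -2:+1/6*, -4:-1/4
[6] O move#6: -1:-1/5*, -2:-1/4, -4:-1/2
[5] X move#7: -1:-1/4, -2:+1/3*, -4:-1/1
[3] O move#8: -1:-1/2*, -2:-1/1
[2] X move#9: -1:-1/1, -2:+1/0*
[0] end (terminal -1, O#10); searched 13 to 13

value(13, X) = +1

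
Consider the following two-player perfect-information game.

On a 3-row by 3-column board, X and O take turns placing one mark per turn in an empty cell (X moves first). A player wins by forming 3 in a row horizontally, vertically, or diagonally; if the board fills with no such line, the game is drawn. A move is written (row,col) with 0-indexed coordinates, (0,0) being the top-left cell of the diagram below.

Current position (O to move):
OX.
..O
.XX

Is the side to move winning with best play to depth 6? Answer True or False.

[OX./..O/.XX] O move#1: (0,2):-1/OXO/..O/.XX*, (1,0):-1/OX./O.O/.XX, (1,1):-1/OX./.OO/.XX, (2,0):-1/OX./..O/OXX
[OXO/..O/.XX] X move#2: (1,0):+1/OXO/X.O/.XX*, (1,1):+1/OXO/.XO/.XX, (2,0):+1/OXO/..O/XXX
[OXO/X.O/.XX] O move#3: (1,1):-1/OXO/XOO/.XX*, (2,0):-1/OXO/X.O/OXX
[OXO/XOO/.XX] X move#4: (2,0):+1/OXO/XOO/XXX*
[OXO/XOO/XXX] end (terminal -1, O#5); searched OX./..O/.XX to 6

O winning at [OX./..O/.XX]: False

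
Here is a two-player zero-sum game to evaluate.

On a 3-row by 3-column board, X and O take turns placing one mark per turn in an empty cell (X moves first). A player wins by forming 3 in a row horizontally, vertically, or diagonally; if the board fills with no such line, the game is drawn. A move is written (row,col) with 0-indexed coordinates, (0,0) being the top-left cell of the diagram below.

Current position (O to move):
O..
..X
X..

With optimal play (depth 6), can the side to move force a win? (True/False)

O winning at [O../..X/X..]: False

[O../..X/X..] O move#1: (0,1):-1/OO./..X/X.., (0,2):+0/O.O/..X/X..*, (1,0):-1/O../O.X/X.., (1,1):-1/O../.OX/X.., (2,1):-1/O../..X/XO., (2,2):-1/O../..X/X.O
[O.O/..X/X..] X move#2: (0,1):+0/OXO/..X/X..*, (1,0):-1/O.O/X.X/X.., (1,1):-1/O.O/.XX/X.., (2,1):-1/O.O/..X/XX., (2,2):-1/O.O/..X/X.X
[OXO/..X/X..] O move#3: (1,0):-1/OXO/O.X/X.., (1,1):+0/OXO/.OX/X..*, (2,1):+0/OXO/..X/XO., (2,2):-1/OXO/..X/X.O
[OXO/.OX/X..] X move#4: (1,0):-1/OXO/XOX/X.., (2,1):-1/OXO/.OX/XX., (2,2):+0/OXO/.OX/X.X*
[OXO/.OX/X.X] O move#5: (1,0):-1/OXO/OOX/X.X, (2,1):+0/OXO/.OX/XOX*
[OXO/.OX/XOX] X move#6: (1,0):+0/OXO/XOX/XOX*
[OXO/XOX/XOX] end (terminal +0, O#7); searched O../..X/X.. to 6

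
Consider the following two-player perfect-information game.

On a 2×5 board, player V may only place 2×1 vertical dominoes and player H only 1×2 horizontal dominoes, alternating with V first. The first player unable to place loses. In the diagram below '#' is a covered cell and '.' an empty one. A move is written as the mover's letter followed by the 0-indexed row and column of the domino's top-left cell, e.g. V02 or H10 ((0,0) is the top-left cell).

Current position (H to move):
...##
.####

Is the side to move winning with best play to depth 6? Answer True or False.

H winning at [...##/.####]: True

p1 H@[...##/.####]: H00[##.##/.####]+1* H01[.####/.####]-1
p2 V@[##.##/.####] terminal -1; root [...##/.####] d6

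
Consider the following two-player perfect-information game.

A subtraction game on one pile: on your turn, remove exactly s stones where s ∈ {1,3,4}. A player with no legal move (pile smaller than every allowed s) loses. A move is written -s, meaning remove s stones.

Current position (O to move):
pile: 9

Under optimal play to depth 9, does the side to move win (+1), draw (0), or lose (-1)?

p1 O@[9]: -1[8]-1* -3[6]-1 -4[5]-1
p2 X@[8]: -1[7]+1* -3[5]-1 -4[4]-1
p3 O@[7]: -1[6]-1* -3[4]-1 -4[3]-1
p4 X@[6]: -1[5]-1 -3[3]-1 -4[2]+1*
p5 O@[2]: -1[1]-1*
p6 X@[1]: -1[0]+1*
p7 O@[0] terminal -1; root [9] d9

value(9, O) = -1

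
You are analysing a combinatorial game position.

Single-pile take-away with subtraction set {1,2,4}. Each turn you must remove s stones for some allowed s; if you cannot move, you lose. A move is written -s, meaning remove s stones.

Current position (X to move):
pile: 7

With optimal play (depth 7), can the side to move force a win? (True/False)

X winning at [7]: True

[7] X move#1: -1:+1/6*, -2:-1/5, -4:+1/3
[6] O move#2: -1:-1/5*, -2:-1/4, -4:-1/2
[5] X move#3: -1:-1/4, -2:+1/3*, -4:-1/1
[3] O move#4: -1:-1/2*, -2:-1/1
[2] X move#5: -1:-1/1, -2:+1/0*
[0] end (terminal -1, O#6); searched 7 to 7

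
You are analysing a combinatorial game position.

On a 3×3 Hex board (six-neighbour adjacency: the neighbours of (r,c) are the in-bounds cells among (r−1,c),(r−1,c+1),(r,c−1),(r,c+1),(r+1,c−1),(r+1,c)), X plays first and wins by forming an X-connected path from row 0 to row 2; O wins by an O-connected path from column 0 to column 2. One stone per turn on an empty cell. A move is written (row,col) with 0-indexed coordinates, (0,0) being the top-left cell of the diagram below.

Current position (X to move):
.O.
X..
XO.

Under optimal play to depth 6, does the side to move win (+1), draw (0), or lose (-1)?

value(.O./X../XO., X) = +1

ply 1, X at .O./X../XO. | (0,0)=+1→XO./X../XO.*; (0,2)=+1→.OX/X../XO.; (1,1)=+1→.O./XX./XO.; (1,2)=+1→.O./X.X/XO.; (2,2)=+1→.O./X../XOX
ply 2: XO./X../XO. is terminal -1 (O); from .O./X../XO. depth 6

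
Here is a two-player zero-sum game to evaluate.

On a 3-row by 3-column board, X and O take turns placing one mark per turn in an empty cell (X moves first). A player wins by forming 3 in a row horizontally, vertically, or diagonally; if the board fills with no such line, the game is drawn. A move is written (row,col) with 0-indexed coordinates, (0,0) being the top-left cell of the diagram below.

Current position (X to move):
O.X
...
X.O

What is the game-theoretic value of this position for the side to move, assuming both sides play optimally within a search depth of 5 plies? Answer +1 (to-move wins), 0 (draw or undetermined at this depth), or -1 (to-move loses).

[O.X/.../X.O] X move#1: (0,1):-1/OXX/.../X.O, (1,0):-1/O.X/X../X.O, (1,1):+1/O.X/.X./X.O*, (1,2):-1/O.X/..X/X.O, (2,1):-1/O.X/.../XXO
[O.X/.X./X.O] end (terminal -1, O#2); searched O.X/.../X.O to 5

value(O.X/.../X.O, X) = +1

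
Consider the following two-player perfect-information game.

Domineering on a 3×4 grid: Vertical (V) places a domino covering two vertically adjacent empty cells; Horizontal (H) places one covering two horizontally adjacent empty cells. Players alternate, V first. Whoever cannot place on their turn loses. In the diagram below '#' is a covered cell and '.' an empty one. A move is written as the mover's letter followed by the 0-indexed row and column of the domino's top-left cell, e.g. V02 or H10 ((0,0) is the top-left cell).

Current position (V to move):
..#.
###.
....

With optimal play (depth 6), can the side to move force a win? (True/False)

V winning at [..#./###./....]: False

ply 1, V at ..#./###./.... | V03=-1→..##/####/....*; V13=-1→..#./####/...#
ply 2, H at ..##/####/.... | H00=+1→####/####/....*; H20=+1→..##/####/##..; H21=+1→..##/####/.##.; H22=+1→..##/####/..##
ply 3: ####/####/.... is terminal -1 (V); from ..#./###./.... depth 6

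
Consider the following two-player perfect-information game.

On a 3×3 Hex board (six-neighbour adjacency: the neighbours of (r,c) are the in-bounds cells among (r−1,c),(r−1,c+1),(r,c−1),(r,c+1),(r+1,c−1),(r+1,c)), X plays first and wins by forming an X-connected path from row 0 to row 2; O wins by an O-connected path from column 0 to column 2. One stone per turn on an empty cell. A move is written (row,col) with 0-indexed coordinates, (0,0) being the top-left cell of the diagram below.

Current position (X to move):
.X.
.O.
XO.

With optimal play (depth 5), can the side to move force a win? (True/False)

X winning at [.X./.O./XO.]: True

[.X./.O./XO.] X move#1: (0,0):-1/XX./.O./XO., (0,2):-1/.XX/.O./XO., (1,0):+1/.X./XO./XO.*, (1,2):-1/.X./.OX/XO., (2,2):-1/.X./.O./XOX
[.X./XO./XO.] end (terminal -1, O#2); searched .X./.O./XO. to 5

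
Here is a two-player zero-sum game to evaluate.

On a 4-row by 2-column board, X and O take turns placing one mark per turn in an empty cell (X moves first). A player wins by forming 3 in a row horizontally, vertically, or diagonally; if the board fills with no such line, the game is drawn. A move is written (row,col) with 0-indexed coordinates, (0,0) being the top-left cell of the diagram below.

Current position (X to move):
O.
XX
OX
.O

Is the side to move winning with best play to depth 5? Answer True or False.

X winning at [O./XX/OX/.O]: True

p1 X@[O./XX/OX/.O]: (0,1)[OX/XX/OX/.O]+1* (3,0)[O./XX/OX/XO]+0
p2 O@[OX/XX/OX/.O] terminal -1; root [O./XX/OX/.O] d5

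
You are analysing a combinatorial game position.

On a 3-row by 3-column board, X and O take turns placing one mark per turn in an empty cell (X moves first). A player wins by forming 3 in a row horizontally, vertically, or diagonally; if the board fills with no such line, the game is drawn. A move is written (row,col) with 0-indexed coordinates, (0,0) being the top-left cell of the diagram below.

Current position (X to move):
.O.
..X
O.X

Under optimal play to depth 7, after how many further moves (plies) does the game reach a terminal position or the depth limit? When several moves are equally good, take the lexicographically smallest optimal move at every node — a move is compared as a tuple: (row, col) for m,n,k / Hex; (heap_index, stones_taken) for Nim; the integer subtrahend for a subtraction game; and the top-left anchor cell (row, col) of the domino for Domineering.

ply 1, X at .O./..X/O.X | (0,0)=+1→XO./..X/O.X*; (0,2)=+1→.OX/..X/O.X; (1,0)=+1→.O./X.X/O.X; (1,1)=+1→.O./.XX/O.X; (2,1)=-1→.O./..X/OXX
ply 2, O at XO./..X/O.X | (0,2)=-1→XOO/..X/O.X*; (1,0)=-1→XO./O.X/O.X; (1,1)=-1→XO./.OX/O.X; (2,1)=-1→XO./..X/OOX
ply 3, X at XOO/..X/O.X | (1,0)=-1→XOO/X.X/O.X; (1,1)=+1→XOO/.XX/O.X*; (2,1)=-1→XOO/..X/OXX
ply 4: XOO/.XX/O.X is terminal -1 (O); from .O./..X/O.X depth 7

PV length from [.O./..X/O.X]: 3 plies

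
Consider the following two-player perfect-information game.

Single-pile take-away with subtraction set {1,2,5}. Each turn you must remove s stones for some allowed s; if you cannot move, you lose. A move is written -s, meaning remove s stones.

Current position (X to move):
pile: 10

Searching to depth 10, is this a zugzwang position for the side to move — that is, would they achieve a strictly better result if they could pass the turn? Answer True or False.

p1 X@[10]: -1[9]+1* -2[8]-1 -5[5]-1
p2 O@[9]: -1[8]-1* -2[7]-1 -5[4]-1
p3 X@[8]: -1[7]-1 -2[6]+1* -5[3]+1
p4 O@[6]: -1[5]-1* -2[4]-1 -5[1]-1
p5 X@[5]: -1[4]-1 -2[3]+1* -5[0]+1
p6 O@[3]: -1[2]-1* -2[1]-1
p7 X@[2]: -1[1]-1 -2[0]+1*
p8 O@[0] terminal -1; root [10] d10
if X skipped the turn, O would face:
~ p1 O@[10]: -1[9]+1* -2[8]-1 -5[5]-1
~ p2 X@[9]: -1[8]-1* -2[7]-1 -5[4]-1
~ p3 O@[8]: -1[7]-1 -2[6]+1* -5[3]+1
~ p4 X@[6]: -1[5]-1* -2[4]-1 -5[1]-1
~ p5 O@[5]: -1[4]-1 -2[3]+1* -5[0]+1
~ p6 X@[3]: -1[2]-1* -2[1]-1
~ p7 O@[2]: -1[1]-1 -2[0]+1*
~ p8 X@[0] terminal -1; root [10] d10
compare (X): move=+1 vs pass=-1

zugzwang(10, X) = False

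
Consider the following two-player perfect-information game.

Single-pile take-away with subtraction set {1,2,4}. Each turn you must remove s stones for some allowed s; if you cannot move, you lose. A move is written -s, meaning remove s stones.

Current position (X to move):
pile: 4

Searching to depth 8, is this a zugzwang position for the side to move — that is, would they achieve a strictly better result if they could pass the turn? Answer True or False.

zugzwang(4, X) = False

p1 X@[4]: -1[3]+1* -2[2]-1 -4[0]+1
p2 O@[3]: -1[2]-1* -2[1]-1
p3 X@[2]: -1[1]-1 -2[0]+1*
p4 O@[0] terminal -1; root [4] d8
pass branch (O moves first from the same position):
  | p1 O@[4]: -1[3]+1* -2[2]-1 -4[0]+1
  | p2 X@[3]: -1[2]-1* -2[1]-1
  | p3 O@[2]: -1[1]-1 -2[0]+1*
  | p4 X@[0] terminal -1; root [4] d8
X moving scores +1; X passing scores -1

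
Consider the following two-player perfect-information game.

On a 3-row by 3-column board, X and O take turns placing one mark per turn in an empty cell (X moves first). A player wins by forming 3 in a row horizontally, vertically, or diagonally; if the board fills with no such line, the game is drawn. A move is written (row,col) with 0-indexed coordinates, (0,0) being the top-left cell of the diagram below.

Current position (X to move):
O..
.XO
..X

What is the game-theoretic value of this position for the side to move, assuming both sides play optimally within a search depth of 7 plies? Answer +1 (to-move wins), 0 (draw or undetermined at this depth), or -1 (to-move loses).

value(O../.XO/..X, X) = +1

[O../.XO/..X] X move#1: (0,1):+0/OX./.XO/..X, (0,2):+0/O.X/.XO/..X, (1,0):+0/O../XXO/..X, (2,0):+1/O../.XO/X.X*, (2,1):+1/O../.XO/.XX
[O../.XO/X.X] O move#2: (0,1):-1/OO./.XO/X.X*, (0,2):-1/O.O/.XO/X.X, (1,0):-1/O../OXO/X.X, (2,1):-1/O../.XO/XOX
[OO./.XO/X.X] X move#3: (0,2):+1/OOX/.XO/X.X*, (1,0):-1/OO./XXO/X.X, (2,1):+1/OO./.XO/XXX
[OOX/.XO/X.X] end (terminal -1, O#4); searched O../.XO/..X to 7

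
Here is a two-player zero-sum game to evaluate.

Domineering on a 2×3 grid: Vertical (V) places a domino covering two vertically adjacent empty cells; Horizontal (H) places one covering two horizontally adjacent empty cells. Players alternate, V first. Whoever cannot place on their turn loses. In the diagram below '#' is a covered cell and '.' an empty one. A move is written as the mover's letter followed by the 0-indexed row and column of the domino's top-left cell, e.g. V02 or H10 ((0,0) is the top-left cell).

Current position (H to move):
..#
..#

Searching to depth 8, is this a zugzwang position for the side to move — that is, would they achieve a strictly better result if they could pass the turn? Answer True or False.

zugzwang(..#/..#, H) = False

[..#/..#] H move#1: H00:+1/###/..#*, H10:+1/..#/###
[###/..#] end (terminal -1, V#2); searched ..#/..# to 8
suppose H passes — search the same position with V to move:
pass> [..#/..#] V move#1: V00:+1/#.#/#.#*, V01:+1/.##/.##
pass> [#.#/#.#] end (terminal -1, H#2); searched ..#/..# to 8
for H: play +1, pass -1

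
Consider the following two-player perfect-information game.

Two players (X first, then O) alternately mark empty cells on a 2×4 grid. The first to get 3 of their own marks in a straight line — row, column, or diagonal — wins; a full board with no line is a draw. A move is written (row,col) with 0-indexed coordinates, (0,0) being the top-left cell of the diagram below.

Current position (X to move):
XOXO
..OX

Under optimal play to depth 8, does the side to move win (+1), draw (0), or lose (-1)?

p1 X@[XOXO/..OX]: (1,0)[XOXO/X.OX]+0* (1,1)[XOXO/.XOX]+0
p2 O@[XOXO/X.OX]: (1,1)[XOXO/XOOX]+0*
p3 X@[XOXO/XOOX] terminal +0; root [XOXO/..OX] d8

value(XOXO/..OX, X) = 0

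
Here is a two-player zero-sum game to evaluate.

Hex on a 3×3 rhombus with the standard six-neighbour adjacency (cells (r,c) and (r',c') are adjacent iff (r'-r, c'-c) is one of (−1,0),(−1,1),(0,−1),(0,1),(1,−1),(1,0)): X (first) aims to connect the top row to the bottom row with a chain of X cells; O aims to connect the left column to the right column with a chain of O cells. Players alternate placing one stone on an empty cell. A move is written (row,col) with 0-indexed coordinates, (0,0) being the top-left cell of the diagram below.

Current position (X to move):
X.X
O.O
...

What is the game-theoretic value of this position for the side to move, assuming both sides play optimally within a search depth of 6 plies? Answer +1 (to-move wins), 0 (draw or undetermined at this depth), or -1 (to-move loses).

[X.X/O.O/...] X move#1: (0,1):-1/XXX/O.O/..., (1,1):+1/X.X/OXO/...*, (2,0):-1/X.X/O.O/X.., (2,1):-1/X.X/O.O/.X., (2,2):-1/X.X/O.O/..X
[X.X/OXO/...] O move#2: (0,1):-1/XOX/OXO/...*, (2,0):-1/X.X/OXO/O.., (2,1):-1/X.X/OXO/.O., (2,2):-1/X.X/OXO/..O
[XOX/OXO/...] X move#3: (2,0):+1/XOX/OXO/X..*, (2,1):+1/XOX/OXO/.X., (2,2):+1/XOX/OXO/..X
[XOX/OXO/X..] end (terminal -1, O#4); searched X.X/O.O/... to 6

value(X.X/O.O/..., X) = +1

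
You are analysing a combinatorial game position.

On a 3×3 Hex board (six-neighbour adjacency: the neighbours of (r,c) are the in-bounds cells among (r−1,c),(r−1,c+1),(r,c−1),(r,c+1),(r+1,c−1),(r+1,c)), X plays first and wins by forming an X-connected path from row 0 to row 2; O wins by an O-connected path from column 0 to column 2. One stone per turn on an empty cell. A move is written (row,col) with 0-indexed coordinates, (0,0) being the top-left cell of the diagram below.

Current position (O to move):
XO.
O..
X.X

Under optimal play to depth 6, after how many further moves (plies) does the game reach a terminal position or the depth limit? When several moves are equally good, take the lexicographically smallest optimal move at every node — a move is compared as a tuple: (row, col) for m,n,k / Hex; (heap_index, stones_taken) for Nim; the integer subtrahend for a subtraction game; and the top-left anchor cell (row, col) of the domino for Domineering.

PV length from [XO./O../X.X]: 1 ply

ply 1, O at XO./O../X.X | (0,2)=+1→XOO/O../X.X*; (1,1)=+1→XO./OO./X.X; (1,2)=+1→XO./O.O/X.X; (2,1)=-1→XO./O../XOX
ply 2: XOO/O../X.X is terminal -1 (X); from XO./O../X.X depth 6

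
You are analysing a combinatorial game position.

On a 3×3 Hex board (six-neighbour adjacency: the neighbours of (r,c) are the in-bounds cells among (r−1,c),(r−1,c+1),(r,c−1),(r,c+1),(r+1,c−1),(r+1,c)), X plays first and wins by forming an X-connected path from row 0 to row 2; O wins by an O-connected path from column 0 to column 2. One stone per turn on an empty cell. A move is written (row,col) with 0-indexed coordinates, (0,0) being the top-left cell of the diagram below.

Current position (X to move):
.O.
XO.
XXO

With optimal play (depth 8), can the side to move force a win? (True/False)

X winning at [.O./XO./XXO]: True

ply 1, X at .O./XO./XXO | (0,0)=+1→XO./XO./XXO*; (0,2)=+1→.OX/XO./XXO; (1,2)=+1→.O./XOX/XXO
ply 2: XO./XO./XXO is terminal -1 (O); from .O./XO./XXO depth 8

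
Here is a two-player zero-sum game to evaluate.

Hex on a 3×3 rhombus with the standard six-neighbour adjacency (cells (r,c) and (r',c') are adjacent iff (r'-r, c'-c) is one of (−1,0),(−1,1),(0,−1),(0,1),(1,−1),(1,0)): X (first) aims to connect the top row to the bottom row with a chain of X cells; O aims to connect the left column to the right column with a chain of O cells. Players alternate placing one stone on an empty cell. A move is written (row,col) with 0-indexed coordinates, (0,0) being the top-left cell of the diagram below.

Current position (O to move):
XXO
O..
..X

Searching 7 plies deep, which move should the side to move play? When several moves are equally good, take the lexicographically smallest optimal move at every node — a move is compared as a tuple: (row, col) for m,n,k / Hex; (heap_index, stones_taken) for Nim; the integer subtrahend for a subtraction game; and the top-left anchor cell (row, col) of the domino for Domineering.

[XXO/O../..X] O move#1: (1,1):+1/XXO/OO./..X*, (1,2):-1/XXO/O.O/..X, (2,0):-1/XXO/O../O.X, (2,1):-1/XXO/O../.OX
[XXO/OO./..X] end (terminal -1, X#2); searched XXO/O../..X to 7

O's best at [XXO/O../..X]: (1,1)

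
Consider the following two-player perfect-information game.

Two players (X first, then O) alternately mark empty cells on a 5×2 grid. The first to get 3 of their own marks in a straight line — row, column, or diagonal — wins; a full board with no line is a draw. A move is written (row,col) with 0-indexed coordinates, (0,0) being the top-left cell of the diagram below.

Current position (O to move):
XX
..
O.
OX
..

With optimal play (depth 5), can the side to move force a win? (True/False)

O winning at [XX/../O./OX/..]: True

ply 1, O at XX/../O./OX/.. | (1,0)=+1→XX/O./O./OX/..*; (1,1)=+1→XX/.O/O./OX/..; (2,1)=+1→XX/../OO/OX/..; (4,0)=+1→XX/../O./OX/O.; (4,1)=+1→XX/../O./OX/.O
ply 2: XX/O./O./OX/.. is terminal -1 (X); from XX/../O./OX/.. depth 5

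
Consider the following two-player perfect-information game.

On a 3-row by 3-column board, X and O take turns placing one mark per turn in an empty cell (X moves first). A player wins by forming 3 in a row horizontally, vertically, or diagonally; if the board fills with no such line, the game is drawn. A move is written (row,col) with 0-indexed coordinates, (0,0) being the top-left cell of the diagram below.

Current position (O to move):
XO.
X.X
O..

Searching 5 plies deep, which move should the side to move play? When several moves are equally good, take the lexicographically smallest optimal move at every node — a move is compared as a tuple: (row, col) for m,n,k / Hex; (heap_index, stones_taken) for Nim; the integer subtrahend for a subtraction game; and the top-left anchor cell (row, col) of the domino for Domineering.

O's best at [XO./X.X/O..]: (1,1)

p1 O@[XO./X.X/O..]: (0,2)[XOO/X.X/O..]-1 (1,1)[XO./XOX/O..]+1* (2,1)[XO./X.X/OO.]-1 (2,2)[XO./X.X/O.O]-1
p2 X@[XO./XOX/O..]: (0,2)[XOX/XOX/O..]-1* (2,1)[XO./XOX/OX.]-1 (2,2)[XO./XOX/O.X]-1
p3 O@[XOX/XOX/O..]: (2,1)[XOX/XOX/OO.]+1* (2,2)[XOX/XOX/O.O]+0
p4 X@[XOX/XOX/OO.] terminal -1; root [XO./X.X/O..] d5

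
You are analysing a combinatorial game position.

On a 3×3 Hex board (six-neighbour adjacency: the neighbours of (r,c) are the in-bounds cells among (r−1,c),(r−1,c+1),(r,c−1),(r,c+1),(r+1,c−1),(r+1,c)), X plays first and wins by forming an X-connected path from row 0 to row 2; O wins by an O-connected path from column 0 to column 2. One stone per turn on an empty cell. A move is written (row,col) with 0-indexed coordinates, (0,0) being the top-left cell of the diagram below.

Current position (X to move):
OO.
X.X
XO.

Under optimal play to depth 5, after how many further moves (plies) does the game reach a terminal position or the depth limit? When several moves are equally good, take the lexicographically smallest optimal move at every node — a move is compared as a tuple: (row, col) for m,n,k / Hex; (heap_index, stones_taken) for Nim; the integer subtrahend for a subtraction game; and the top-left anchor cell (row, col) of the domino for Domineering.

p1 X@[OO./X.X/XO.]: (0,2)[OOX/X.X/XO.]+1* (1,1)[OO./XXX/XO.]-1 (2,2)[OO./X.X/XOX]-1
p2 O@[OOX/X.X/XO.]: (1,1)[OOX/XOX/XO.]-1* (2,2)[OOX/X.X/XOO]-1
p3 X@[OOX/XOX/XO.]: (2,2)[OOX/XOX/XOX]+1*
p4 O@[OOX/XOX/XOX] terminal -1; root [OO./X.X/XO.] d5

PV length from [OO./X.X/XO.]: 3 plies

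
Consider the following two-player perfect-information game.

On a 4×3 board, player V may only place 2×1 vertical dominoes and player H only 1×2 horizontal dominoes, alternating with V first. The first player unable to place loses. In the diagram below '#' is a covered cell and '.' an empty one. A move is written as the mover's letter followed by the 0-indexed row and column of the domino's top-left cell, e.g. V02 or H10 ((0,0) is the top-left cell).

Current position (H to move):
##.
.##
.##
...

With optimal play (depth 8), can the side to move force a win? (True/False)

H winning at [##./.##/.##/...]: False

ply 1, H at ##./.##/.##/... | H30=-1→##./.##/.##/##.*; H31=-1→##./.##/.##/.##
ply 2, V at ##./.##/.##/##. | V10=+1→##./###/###/##.*
ply 3: ##./###/###/##. is terminal -1 (H); from ##./.##/.##/... depth 8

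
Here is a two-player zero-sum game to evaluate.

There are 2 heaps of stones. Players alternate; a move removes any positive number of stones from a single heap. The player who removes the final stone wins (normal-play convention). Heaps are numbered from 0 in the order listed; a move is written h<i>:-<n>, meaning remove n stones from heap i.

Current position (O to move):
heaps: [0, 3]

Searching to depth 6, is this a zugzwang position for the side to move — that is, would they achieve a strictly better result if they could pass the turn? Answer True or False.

zugzwang((0,3), O) = False

p1 O@[(0,3)]: h1:-1[(0,2)]-1 h1:-2[(0,1)]-1 h1:-3[(0,0)]+1*
p2 X@[(0,0)] terminal -1; root [(0,3)] d6
suppose O passes — search the same position with X to move:
pass> p1 X@[(0,3)]: h1:-1[(0,2)]-1 h1:-2[(0,1)]-1 h1:-3[(0,0)]+1*
pass> p2 O@[(0,0)] terminal -1; root [(0,3)] d6
for O: play +1, pass -1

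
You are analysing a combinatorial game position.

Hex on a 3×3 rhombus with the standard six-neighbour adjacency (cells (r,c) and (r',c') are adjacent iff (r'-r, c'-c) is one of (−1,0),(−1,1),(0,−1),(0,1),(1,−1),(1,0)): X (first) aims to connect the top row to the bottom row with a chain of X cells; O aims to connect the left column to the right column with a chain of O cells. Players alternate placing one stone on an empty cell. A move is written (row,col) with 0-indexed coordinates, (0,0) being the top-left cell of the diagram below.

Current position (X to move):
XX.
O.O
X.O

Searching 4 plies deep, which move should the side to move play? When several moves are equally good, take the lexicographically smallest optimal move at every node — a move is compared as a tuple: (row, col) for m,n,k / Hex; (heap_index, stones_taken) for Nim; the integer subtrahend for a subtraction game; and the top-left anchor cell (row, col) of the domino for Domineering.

X's best at [XX./O.O/X.O]: (1,1)

[XX./O.O/X.O] X move#1: (0,2):-1/XXX/O.O/X.O, (1,1):+1/XX./OXO/X.O*, (2,1):-1/XX./O.O/XXO
[XX./OXO/X.O] end (terminal -1, O#2); searched XX./O.O/X.O to 4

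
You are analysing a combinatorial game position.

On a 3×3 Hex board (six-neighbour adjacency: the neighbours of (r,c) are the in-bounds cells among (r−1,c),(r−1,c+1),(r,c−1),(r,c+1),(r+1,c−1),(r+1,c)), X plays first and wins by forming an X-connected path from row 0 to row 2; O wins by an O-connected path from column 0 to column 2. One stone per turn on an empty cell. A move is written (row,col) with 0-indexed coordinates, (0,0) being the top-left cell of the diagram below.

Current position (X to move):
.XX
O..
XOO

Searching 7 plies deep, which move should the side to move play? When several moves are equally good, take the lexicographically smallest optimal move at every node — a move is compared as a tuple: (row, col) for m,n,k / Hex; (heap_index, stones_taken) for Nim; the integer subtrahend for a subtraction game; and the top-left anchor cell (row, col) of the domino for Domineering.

ply 1, X at .XX/O../XOO | (0,0)=-1→XXX/O../XOO; (1,1)=+1→.XX/OX./XOO*; (1,2)=-1→.XX/O.X/XOO
ply 2: .XX/OX./XOO is terminal -1 (O); from .XX/O../XOO depth 7

X's best at [.XX/O../XOO]: (1,1)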